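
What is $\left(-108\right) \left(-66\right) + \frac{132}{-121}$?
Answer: $\frac{78396}{11} \approx 7126.9$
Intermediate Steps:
$\left(-108\right) \left(-66\right) + \frac{132}{-121} = 7128 + 132 \left(- \frac{1}{121}\right) = 7128 - \frac{12}{11} = \frac{78396}{11}$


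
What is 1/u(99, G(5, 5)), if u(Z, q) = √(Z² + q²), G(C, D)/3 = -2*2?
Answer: √1105/3315 ≈ 0.010028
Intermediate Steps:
G(C, D) = -12 (G(C, D) = 3*(-2*2) = 3*(-4) = -12)
1/u(99, G(5, 5)) = 1/(√(99² + (-12)²)) = 1/(√(9801 + 144)) = 1/(√9945) = 1/(3*√1105) = √1105/3315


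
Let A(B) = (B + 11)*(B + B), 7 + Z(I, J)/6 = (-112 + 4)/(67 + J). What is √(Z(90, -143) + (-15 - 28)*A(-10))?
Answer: 2*√74594/19 ≈ 28.749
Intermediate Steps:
Z(I, J) = -42 - 648/(67 + J) (Z(I, J) = -42 + 6*((-112 + 4)/(67 + J)) = -42 + 6*(-108/(67 + J)) = -42 - 648/(67 + J))
A(B) = 2*B*(11 + B) (A(B) = (11 + B)*(2*B) = 2*B*(11 + B))
√(Z(90, -143) + (-15 - 28)*A(-10)) = √(6*(-577 - 7*(-143))/(67 - 143) + (-15 - 28)*(2*(-10)*(11 - 10))) = √(6*(-577 + 1001)/(-76) - 86*(-10)) = √(6*(-1/76)*424 - 43*(-20)) = √(-636/19 + 860) = √(15704/19) = 2*√74594/19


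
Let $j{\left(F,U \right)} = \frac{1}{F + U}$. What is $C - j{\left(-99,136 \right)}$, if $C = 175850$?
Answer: $\frac{6506449}{37} \approx 1.7585 \cdot 10^{5}$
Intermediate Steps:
$C - j{\left(-99,136 \right)} = 175850 - \frac{1}{-99 + 136} = 175850 - \frac{1}{37} = \frac{6506449}{37}$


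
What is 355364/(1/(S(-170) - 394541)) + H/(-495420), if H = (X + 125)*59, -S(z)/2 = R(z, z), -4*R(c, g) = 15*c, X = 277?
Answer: -11614193567475633/82570 ≈ -1.4066e+11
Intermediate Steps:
R(c, g) = -15*c/4
S(z) = 15*z/2 (S(z) = -(-15)*z/2 = 15*z/2)
H = 23718 (H = (277 + 125)*59 = 402*59 = 23718)
355364/(1/(S(-170) - 394541)) + H/(-495420) = 355364/(1/((15/2)*(-170) - 394541)) + 23718/(-495420) = 355364/(1/(-1275 - 394541)) + 23718*(-1/495420) = 355364/(1/(-395816)) - 3953/82570 = 355364/(-1/395816) - 3953/82570 = 355364*(-395816) - 3953/82570 = -140658757024 - 3953/82570 = -11614193567475633/82570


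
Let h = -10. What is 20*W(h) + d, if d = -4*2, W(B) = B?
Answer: -208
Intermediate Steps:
d = -8
20*W(h) + d = 20*(-10) - 8 = -200 - 8 = -208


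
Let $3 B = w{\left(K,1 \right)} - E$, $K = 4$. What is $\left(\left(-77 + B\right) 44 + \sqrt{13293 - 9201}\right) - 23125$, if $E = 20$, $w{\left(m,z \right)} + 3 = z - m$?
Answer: $- \frac{80683}{3} + 2 \sqrt{1023} \approx -26830.0$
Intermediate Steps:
$w{\left(m,z \right)} = -3 + z - m$ ($w{\left(m,z \right)} = -3 - \left(m - z\right) = -3 + z - m$)
$B = - \frac{26}{3}$ ($B = \frac{\left(-3 + 1 - 4\right) - 20}{3} = \frac{-6 - 20}{3} = \frac{1}{3} \left(-26\right) = - \frac{26}{3} \approx -8.6667$)
$\left(\left(-77 + B\right) 44 + \sqrt{13293 - 9201}\right) - 23125 = \left(\left(-77 - \frac{26}{3}\right) 44 + \sqrt{13293 - 9201}\right) - 23125 = \left(\left(- \frac{257}{3}\right) 44 + \sqrt{4092}\right) - 23125 = \left(- \frac{11308}{3} + 2 \sqrt{1023}\right) - 23125 = - \frac{80683}{3} + 2 \sqrt{1023}$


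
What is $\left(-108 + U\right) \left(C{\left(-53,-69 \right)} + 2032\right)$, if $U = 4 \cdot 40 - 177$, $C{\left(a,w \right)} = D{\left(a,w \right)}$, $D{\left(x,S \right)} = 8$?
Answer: $-255000$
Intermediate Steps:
$C{\left(a,w \right)} = 8$
$U = -17$ ($U = 160 - 177 = -17$)
$\left(-108 + U\right) \left(C{\left(-53,-69 \right)} + 2032\right) = \left(-108 - 17\right) \left(8 + 2032\right) = \left(-125\right) 2040 = -255000$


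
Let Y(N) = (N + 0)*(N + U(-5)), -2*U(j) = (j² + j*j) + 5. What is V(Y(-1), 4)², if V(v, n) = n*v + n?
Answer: 13924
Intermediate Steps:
U(j) = -5/2 - j² (U(j) = -((j² + j*j) + 5)/2 = -((j² + j²) + 5)/2 = -(2*j² + 5)/2 = -(5 + 2*j²)/2 = -5/2 - j²)
Y(N) = N*(-55/2 + N) (Y(N) = (N + 0)*(N + (-5/2 - 1*(-5)²)) = N*(N + (-5/2 - 1*25)) = N*(N + (-5/2 - 25)) = N*(N - 55/2) = N*(-55/2 + N))
V(v, n) = n + n*v
V(Y(-1), 4)² = (4*(1 + (½)*(-1)*(-55 + 2*(-1))))² = (4*(1 + (½)*(-1)*(-55 - 2)))² = (4*(1 + (½)*(-1)*(-57)))² = (4*(1 + 57/2))² = (4*(59/2))² = 118² = 13924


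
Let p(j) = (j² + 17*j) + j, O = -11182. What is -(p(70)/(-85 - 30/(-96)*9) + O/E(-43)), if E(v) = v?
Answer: -2093250/11309 ≈ -185.10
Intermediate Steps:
p(j) = j² + 18*j
-(p(70)/(-85 - 30/(-96)*9) + O/E(-43)) = -((70*(18 + 70))/(-85 - 30/(-96)*9) - 11182/(-43)) = -((70*88)/(-85 - 30*(-1/96)*9) - 11182*(-1/43)) = -(6160/(-85 + (5/16)*9) + 11182/43) = -(6160/(-85 + 45/16) + 11182/43) = -(6160/(-1315/16) + 11182/43) = -(6160*(-16/1315) + 11182/43) = -(-19712/263 + 11182/43) = -1*2093250/11309 = -2093250/11309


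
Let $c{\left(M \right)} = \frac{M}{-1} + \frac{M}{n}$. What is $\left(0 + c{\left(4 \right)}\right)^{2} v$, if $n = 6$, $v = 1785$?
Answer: $\frac{59500}{3} \approx 19833.0$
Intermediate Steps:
$c{\left(M \right)} = - \frac{5 M}{6}$ ($c{\left(M \right)} = \frac{M}{-1} + \frac{M}{6} = M \left(-1\right) + M \frac{1}{6} = - M + \frac{M}{6} = - \frac{5 M}{6}$)
$\left(0 + c{\left(4 \right)}\right)^{2} v = \left(0 - \frac{10}{3}\right)^{2} \cdot 1785 = \left(- \frac{10}{3}\right)^{2} \cdot 1785 = \frac{100}{9} \cdot 1785 = \frac{59500}{3}$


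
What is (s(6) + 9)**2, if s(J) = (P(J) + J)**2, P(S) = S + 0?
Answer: 23409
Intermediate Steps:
P(S) = S
s(J) = 4*J**2 (s(J) = (J + J)**2 = (2*J)**2 = 4*J**2)
(s(6) + 9)**2 = (4*6**2 + 9)**2 = (4*36 + 9)**2 = (144 + 9)**2 = 153**2 = 23409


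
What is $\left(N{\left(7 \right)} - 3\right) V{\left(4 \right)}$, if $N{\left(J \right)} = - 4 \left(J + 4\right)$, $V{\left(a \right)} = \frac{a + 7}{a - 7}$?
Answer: $\frac{517}{3} \approx 172.33$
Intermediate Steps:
$V{\left(a \right)} = \frac{7 + a}{-7 + a}$
$N{\left(J \right)} = -16 - 4 J$ ($N{\left(J \right)} = - 4 \left(4 + J\right) = -16 - 4 J$)
$\left(N{\left(7 \right)} - 3\right) V{\left(4 \right)} = \left(\left(-16 - 28\right) - 3\right) \frac{7 + 4}{-7 + 4} = \left(\left(-16 - 28\right) - 3\right) \frac{1}{-3} \cdot 11 = \left(-44 - 3\right) \left(\left(- \frac{1}{3}\right) 11\right) = \left(-47\right) \left(- \frac{11}{3}\right) = \frac{517}{3}$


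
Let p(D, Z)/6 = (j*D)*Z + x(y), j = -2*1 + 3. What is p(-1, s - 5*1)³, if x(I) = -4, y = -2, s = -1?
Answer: 1728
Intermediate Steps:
j = 1 (j = -2 + 3 = 1)
p(D, Z) = -24 + 6*D*Z (p(D, Z) = 6*((1*D)*Z - 4) = 6*(D*Z - 4) = 6*(-4 + D*Z) = -24 + 6*D*Z)
p(-1, s - 5*1)³ = (-24 + 6*(-1)*(-1 - 5*1))³ = (-24 + 6*(-1)*(-1 - 5))³ = (-24 + 6*(-1)*(-6))³ = (-24 + 36)³ = 12³ = 1728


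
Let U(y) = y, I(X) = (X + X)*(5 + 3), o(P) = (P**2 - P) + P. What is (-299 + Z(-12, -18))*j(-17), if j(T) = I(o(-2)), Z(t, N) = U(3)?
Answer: -18944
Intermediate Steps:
o(P) = P**2
I(X) = 16*X (I(X) = (2*X)*8 = 16*X)
Z(t, N) = 3
j(T) = 64 (j(T) = 16*(-2)**2 = 16*4 = 64)
(-299 + Z(-12, -18))*j(-17) = (-299 + 3)*64 = -296*64 = -18944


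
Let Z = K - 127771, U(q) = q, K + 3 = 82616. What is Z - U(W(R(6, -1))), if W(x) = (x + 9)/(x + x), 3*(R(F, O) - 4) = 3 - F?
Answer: -45160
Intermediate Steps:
R(F, O) = 5 - F/3 (R(F, O) = 4 + (3 - F)/3 = 4 + (1 - F/3) = 5 - F/3)
W(x) = (9 + x)/(2*x) (W(x) = (9 + x)/((2*x)) = (9 + x)*(1/(2*x)) = (9 + x)/(2*x))
K = 82613 (K = -3 + 82616 = 82613)
Z = -45158 (Z = 82613 - 127771 = -45158)
Z - U(W(R(6, -1))) = -45158 - (9 + (5 - ⅓*6))/(2*(5 - ⅓*6)) = -45158 - (9 + (5 - 2))/(2*(5 - 2)) = -45158 - (9 + 3)/(2*3) = -45158 - 12/(2*3) = -45158 - 1*2 = -45158 - 2 = -45160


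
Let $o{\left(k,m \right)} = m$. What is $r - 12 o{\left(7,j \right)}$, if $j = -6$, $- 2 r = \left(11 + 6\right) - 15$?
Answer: $71$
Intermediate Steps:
$r = -1$ ($r = - \frac{\left(11 + 6\right) - 15}{2} = - \frac{17 - 15}{2} = \left(- \frac{1}{2}\right) 2 = -1$)
$r - 12 o{\left(7,j \right)} = -1 - -72 = -1 + 72 = 71$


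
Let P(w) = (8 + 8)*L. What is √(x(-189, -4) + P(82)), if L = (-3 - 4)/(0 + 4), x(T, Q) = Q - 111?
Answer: I*√143 ≈ 11.958*I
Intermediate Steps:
x(T, Q) = -111 + Q
L = -7/4 ≈ -1.7500
P(w) = -28 (P(w) = (8 + 8)*(-7/4) = 16*(-7/4) = -28)
√(x(-189, -4) + P(82)) = √((-111 - 4) - 28) = √(-115 - 28) = √(-143) = I*√143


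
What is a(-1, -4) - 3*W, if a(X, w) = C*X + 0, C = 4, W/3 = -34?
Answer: 302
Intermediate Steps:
W = -102 (W = 3*(-34) = -102)
a(X, w) = 4*X (a(X, w) = 4*X + 0 = 4*X)
a(-1, -4) - 3*W = 4*(-1) - 3*(-102) = -4 + 306 = 302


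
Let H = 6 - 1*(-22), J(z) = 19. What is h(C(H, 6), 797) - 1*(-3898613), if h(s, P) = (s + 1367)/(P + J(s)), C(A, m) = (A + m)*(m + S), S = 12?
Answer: 3181270187/816 ≈ 3.8986e+6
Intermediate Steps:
H = 28 (H = 6 + 22 = 28)
C(A, m) = (12 + m)*(A + m) (C(A, m) = (A + m)*(m + 12) = (A + m)*(12 + m) = (12 + m)*(A + m))
h(s, P) = (1367 + s)/(19 + P) (h(s, P) = (s + 1367)/(P + 19) = (1367 + s)/(19 + P))
h(C(H, 6), 797) - 1*(-3898613) = (1367 + (6**2 + 12*28 + 12*6 + 28*6))/(19 + 797) - 1*(-3898613) = (1367 + (36 + 336 + 72 + 168))/816 + 3898613 = (1367 + 612)/816 + 3898613 = (1/816)*1979 + 3898613 = 1979/816 + 3898613 = 3181270187/816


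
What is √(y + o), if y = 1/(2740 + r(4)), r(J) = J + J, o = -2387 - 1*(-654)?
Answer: I*√3271688421/1374 ≈ 41.629*I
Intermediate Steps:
o = -1733 (o = -2387 + 654 = -1733)
r(J) = 2*J
y = 1/2748 (y = 1/(2740 + 2*4) = 1/(2740 + 8) = 1/2748 ≈ 0.00036390)
√(y + o) = √(1/2748 - 1733) = √(-4762283/2748) = I*√3271688421/1374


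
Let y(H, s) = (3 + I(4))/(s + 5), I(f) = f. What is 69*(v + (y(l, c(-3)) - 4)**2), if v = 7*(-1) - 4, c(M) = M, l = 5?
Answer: -2967/4 ≈ -741.75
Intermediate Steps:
v = -11 (v = -7 - 4 = -11)
y(H, s) = 7/(5 + s) (y(H, s) = (3 + 4)/(s + 5) = 7/(5 + s))
69*(v + (y(l, c(-3)) - 4)**2) = 69*(-11 + (7/(5 - 3) - 4)**2) = 69*(-11 + (7/2 - 4)**2) = 69*(-11 + (-1/2)**2) = 69*(-11 + 1/4) = 69*(-43/4) = -2967/4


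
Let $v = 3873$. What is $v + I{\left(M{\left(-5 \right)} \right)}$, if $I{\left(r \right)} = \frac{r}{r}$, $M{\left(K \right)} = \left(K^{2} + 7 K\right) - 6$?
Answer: $3874$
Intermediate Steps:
$M{\left(K \right)} = -6 + K^{2} + 7 K$
$I{\left(r \right)} = 1$
$v + I{\left(M{\left(-5 \right)} \right)} = 3873 + 1 = 3874$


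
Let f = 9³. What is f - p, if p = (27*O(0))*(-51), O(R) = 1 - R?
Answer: 2106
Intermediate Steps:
f = 729
p = -1377 (p = (27*(1 - 1*0))*(-51) = (27*(1 + 0))*(-51) = (27*1)*(-51) = 27*(-51) = -1377)
f - p = 729 - 1*(-1377) = 729 + 1377 = 2106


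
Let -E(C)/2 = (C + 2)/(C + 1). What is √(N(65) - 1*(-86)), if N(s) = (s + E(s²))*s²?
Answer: 2*√297196232821/2113 ≈ 516.00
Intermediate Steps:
E(C) = -2*(2 + C)/(1 + C) (E(C) = -2*(C + 2)/(C + 1) = -2*(2 + C)/(1 + C))
N(s) = s²*(s + 2*(-2 - s²)/(1 + s²)) (N(s) = (s + 2*(-2 - s²)/(1 + s²))*s² = s²*(s + 2*(-2 - s²)/(1 + s²)))
√(N(65) - 1*(-86)) = √(65²*(-4 + 65 + 65³ - 2*65²)/(1 + 65²) - 1*(-86)) = √(4225*(-4 + 65 + 274625 - 2*4225)/(1 + 4225) + 86) = √(4225*(-4 + 65 + 274625 - 8450)/4226 + 86) = √(4225*(1/4226)*266236 + 86) = √(562423550/2113 + 86) = √(562605268/2113) = 2*√297196232821/2113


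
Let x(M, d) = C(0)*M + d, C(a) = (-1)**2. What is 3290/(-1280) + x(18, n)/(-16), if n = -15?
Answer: -353/128 ≈ -2.7578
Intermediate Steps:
C(a) = 1
x(M, d) = M + d (x(M, d) = 1*M + d = M + d)
3290/(-1280) + x(18, n)/(-16) = 3290/(-1280) + (18 - 15)/(-16) = 3290*(-1/1280) + 3*(-1/16) = -329/128 - 3/16 = -353/128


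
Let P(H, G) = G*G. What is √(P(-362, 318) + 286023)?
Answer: √387147 ≈ 622.21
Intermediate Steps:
P(H, G) = G²
√(P(-362, 318) + 286023) = √(318² + 286023) = √(101124 + 286023) = √387147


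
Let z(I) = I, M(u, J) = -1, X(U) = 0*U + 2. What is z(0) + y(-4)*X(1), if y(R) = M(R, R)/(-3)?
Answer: ⅔ ≈ 0.66667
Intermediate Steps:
X(U) = 2 (X(U) = 0 + 2 = 2)
y(R) = ⅓ (y(R) = -1/(-3) = -1*(-⅓) = ⅓)
z(0) + y(-4)*X(1) = 0 + (⅓)*2 = 0 + ⅔ = ⅔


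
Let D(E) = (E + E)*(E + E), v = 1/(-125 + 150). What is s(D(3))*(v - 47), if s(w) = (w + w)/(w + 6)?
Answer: -14088/175 ≈ -80.503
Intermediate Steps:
v = 1/25 ≈ 0.040000
D(E) = 4*E**2 (D(E) = (2*E)*(2*E) = 4*E**2)
s(w) = 2*w/(6 + w) (s(w) = (2*w)/(6 + w) = 2*w/(6 + w))
s(D(3))*(v - 47) = (2*(4*3**2)/(6 + 4*3**2))*(1/25 - 47) = (2*(4*9)/(6 + 4*9))*(-1174/25) = (2*36/(6 + 36))*(-1174/25) = (2*36/42)*(-1174/25) = (2*36*(1/42))*(-1174/25) = (12/7)*(-1174/25) = -14088/175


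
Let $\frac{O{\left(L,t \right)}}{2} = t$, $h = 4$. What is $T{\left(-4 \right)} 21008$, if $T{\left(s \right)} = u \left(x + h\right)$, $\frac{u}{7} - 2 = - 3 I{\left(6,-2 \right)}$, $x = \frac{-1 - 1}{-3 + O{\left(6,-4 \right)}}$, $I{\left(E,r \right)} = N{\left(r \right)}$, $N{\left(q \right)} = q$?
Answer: $\frac{54116608}{11} \approx 4.9197 \cdot 10^{6}$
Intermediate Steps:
$I{\left(E,r \right)} = r$
$O{\left(L,t \right)} = 2 t$
$x = \frac{2}{11}$ ($x = \frac{-1 - 1}{-3 + 2 \left(-4\right)} = - \frac{2}{-3 - 8} = - \frac{2}{-11} = \left(-2\right) \left(- \frac{1}{11}\right) = \frac{2}{11} \approx 0.18182$)
$u = 56$ ($u = 14 + 7 \left(\left(-3\right) \left(-2\right)\right) = 14 + 7 \cdot 6 = 14 + 42 = 56$)
$T{\left(s \right)} = \frac{2576}{11}$ ($T{\left(s \right)} = 56 \left(\frac{2}{11} + 4\right) = 56 \cdot \frac{46}{11} = \frac{2576}{11}$)
$T{\left(-4 \right)} 21008 = \frac{2576}{11} \cdot 21008 = \frac{54116608}{11}$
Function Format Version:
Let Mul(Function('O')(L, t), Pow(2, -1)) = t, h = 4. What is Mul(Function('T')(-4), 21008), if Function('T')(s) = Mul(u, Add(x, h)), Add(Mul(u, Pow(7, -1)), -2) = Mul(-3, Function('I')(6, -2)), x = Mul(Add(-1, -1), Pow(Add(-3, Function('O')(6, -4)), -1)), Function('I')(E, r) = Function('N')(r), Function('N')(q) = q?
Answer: Rational(54116608, 11) ≈ 4.9197e+6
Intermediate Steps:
Function('I')(E, r) = r
Function('O')(L, t) = Mul(2, t)
x = Rational(2, 11) (x = Mul(Add(-1, -1), Pow(Add(-3, Mul(2, -4)), -1)) = Mul(-2, Pow(Add(-3, -8), -1)) = Mul(-2, Pow(-11, -1)) = Mul(-2, Rational(-1, 11)) = Rational(2, 11) ≈ 0.18182)
u = 56 (u = Add(14, Mul(7, Mul(-3, -2))) = Add(14, Mul(7, 6)) = Add(14, 42) = 56)
Function('T')(s) = Rational(2576, 11) (Function('T')(s) = Mul(56, Add(Rational(2, 11), 4)) = Mul(56, Rational(46, 11)) = Rational(2576, 11))
Mul(Function('T')(-4), 21008) = Mul(Rational(2576, 11), 21008) = Rational(54116608, 11)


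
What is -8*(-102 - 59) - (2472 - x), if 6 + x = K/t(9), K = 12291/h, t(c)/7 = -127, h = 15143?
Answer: -16019943421/13462127 ≈ -1190.0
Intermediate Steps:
t(c) = -889 (t(c) = 7*(-127) = -889)
K = 12291/15143 ≈ 0.81166
x = -80785053/13462127 (x = -6 + (12291/15143)/(-889) = -6 + (12291/15143)*(-1/889) = -6 - 12291/13462127 = -80785053/13462127 ≈ -6.0009)
-8*(-102 - 59) - (2472 - x) = -8*(-102 - 59) - (2472 - 1*(-80785053/13462127)) = -8*(-161) - (2472 + 80785053/13462127) = 1288 - 1*33359162997/13462127 = 1288 - 33359162997/13462127 = -16019943421/13462127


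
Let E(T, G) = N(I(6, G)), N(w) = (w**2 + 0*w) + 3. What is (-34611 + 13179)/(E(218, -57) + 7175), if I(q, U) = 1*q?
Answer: -10716/3607 ≈ -2.9709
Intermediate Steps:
I(q, U) = q
N(w) = 3 + w**2 (N(w) = (w**2 + 0) + 3 = w**2 + 3 = 3 + w**2)
E(T, G) = 39 (E(T, G) = 3 + 6**2 = 3 + 36 = 39)
(-34611 + 13179)/(E(218, -57) + 7175) = (-34611 + 13179)/(39 + 7175) = -21432/7214 = -21432*1/7214 = -10716/3607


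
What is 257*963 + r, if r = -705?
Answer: 246786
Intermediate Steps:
257*963 + r = 257*963 - 705 = 247491 - 705 = 246786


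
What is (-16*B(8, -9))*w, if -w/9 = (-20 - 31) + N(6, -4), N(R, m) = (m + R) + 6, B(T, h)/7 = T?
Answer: -346752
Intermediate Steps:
B(T, h) = 7*T
N(R, m) = 6 + R + m (N(R, m) = (R + m) + 6 = 6 + R + m)
w = 387 (w = -9*((-20 - 31) + (6 + 6 - 4)) = -9*(-51 + 8) = -9*(-43) = 387)
(-16*B(8, -9))*w = -112*8*387 = -16*56*387 = -896*387 = -346752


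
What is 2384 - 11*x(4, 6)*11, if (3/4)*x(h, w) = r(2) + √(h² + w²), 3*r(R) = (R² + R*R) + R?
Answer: 16616/9 - 968*√13/3 ≈ 682.83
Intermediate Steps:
r(R) = R/3 + 2*R²/3 (r(R) = ((R² + R*R) + R)/3 = ((R² + R²) + R)/3 = (2*R² + R)/3 = (R + 2*R²)/3 = R/3 + 2*R²/3)
x(h, w) = 40/9 + 4*√(h² + w²)/3 (x(h, w) = 4*((⅓)*2*(1 + 2*2) + √(h² + w²))/3 = 4*((⅓)*2*(1 + 4) + √(h² + w²))/3 = 4*((⅓)*2*5 + √(h² + w²))/3 = 4*(10/3 + √(h² + w²))/3 = 40/9 + 4*√(h² + w²)/3)
2384 - 11*x(4, 6)*11 = 2384 - 11*(40/9 + 4*√(4² + 6²)/3)*11 = 2384 - 11*(40/9 + 4*√(16 + 36)/3)*11 = 2384 - 11*(40/9 + 4*√52/3)*11 = 2384 - 11*(40/9 + 4*(2*√13)/3)*11 = 2384 - 11*(40/9 + 8*√13/3)*11 = 2384 - (440/9 + 88*√13/3)*11 = 2384 - (4840/9 + 968*√13/3) = 2384 + (-4840/9 - 968*√13/3) = 16616/9 - 968*√13/3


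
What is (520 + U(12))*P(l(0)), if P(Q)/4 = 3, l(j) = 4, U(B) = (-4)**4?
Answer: 9312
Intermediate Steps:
U(B) = 256
P(Q) = 12 (P(Q) = 4*3 = 12)
(520 + U(12))*P(l(0)) = (520 + 256)*12 = 776*12 = 9312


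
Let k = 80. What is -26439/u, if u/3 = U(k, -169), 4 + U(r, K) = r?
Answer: -8813/76 ≈ -115.96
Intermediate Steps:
U(r, K) = -4 + r
u = 228 (u = 3*(-4 + 80) = 3*76 = 228)
-26439/u = -26439/228 = -26439*1/228 = -8813/76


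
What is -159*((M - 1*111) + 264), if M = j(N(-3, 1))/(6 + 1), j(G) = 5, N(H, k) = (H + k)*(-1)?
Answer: -171084/7 ≈ -24441.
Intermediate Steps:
N(H, k) = -H - k
M = 5/7 (M = 5/(6 + 1) = 5/7 ≈ 0.71429)
-159*((M - 1*111) + 264) = -159*((5/7 - 1*111) + 264) = -159*((5/7 - 111) + 264) = -159*(-772/7 + 264) = -159*1076/7 = -171084/7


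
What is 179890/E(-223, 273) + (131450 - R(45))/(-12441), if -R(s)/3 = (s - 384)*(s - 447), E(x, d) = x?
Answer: -2358494822/2774343 ≈ -850.11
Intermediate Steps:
R(s) = -3*(-447 + s)*(-384 + s) (R(s) = -3*(s - 384)*(s - 447) = -3*(-384 + s)*(-447 + s) = -3*(-447 + s)*(-384 + s))
179890/E(-223, 273) + (131450 - R(45))/(-12441) = 179890/(-223) + (131450 - (-514944 - 3*45² + 2493*45))/(-12441) = 179890*(-1/223) + (131450 - (-514944 - 3*2025 + 112185))*(-1/12441) = -179890/223 + (131450 - (-514944 - 6075 + 112185))*(-1/12441) = -179890/223 + (131450 - 1*(-408834))*(-1/12441) = -179890/223 + (131450 + 408834)*(-1/12441) = -179890/223 + 540284*(-1/12441) = -179890/223 - 540284/12441 = -2358494822/2774343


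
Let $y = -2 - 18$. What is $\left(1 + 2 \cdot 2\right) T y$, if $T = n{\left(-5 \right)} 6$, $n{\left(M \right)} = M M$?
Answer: $-15000$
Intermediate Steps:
$y = -20$ ($y = -2 - 18 = -20$)
$n{\left(M \right)} = M^{2}$
$T = 150$ ($T = \left(-5\right)^{2} \cdot 6 = 25 \cdot 6 = 150$)
$\left(1 + 2 \cdot 2\right) T y = \left(1 + 2 \cdot 2\right) 150 \left(-20\right) = \left(1 + 4\right) 150 \left(-20\right) = 5 \cdot 150 \left(-20\right) = 750 \left(-20\right) = -15000$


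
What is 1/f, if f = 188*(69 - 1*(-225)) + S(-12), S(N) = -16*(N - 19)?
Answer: 1/55768 ≈ 1.7931e-5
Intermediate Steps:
S(N) = 304 - 16*N (S(N) = -16*(-19 + N) = 304 - 16*N)
f = 55768 (f = 188*(69 - 1*(-225)) + (304 - 16*(-12)) = 188*(69 + 225) + (304 + 192) = 188*294 + 496 = 55272 + 496 = 55768)
1/f = 1/55768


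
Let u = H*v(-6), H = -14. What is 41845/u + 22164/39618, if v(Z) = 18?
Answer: -91790549/554652 ≈ -165.49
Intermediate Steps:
u = -252 (u = -14*18 = -252)
41845/u + 22164/39618 = 41845/(-252) + 22164/39618 = 41845*(-1/252) + 22164*(1/39618) = -41845/252 + 3694/6603 = -91790549/554652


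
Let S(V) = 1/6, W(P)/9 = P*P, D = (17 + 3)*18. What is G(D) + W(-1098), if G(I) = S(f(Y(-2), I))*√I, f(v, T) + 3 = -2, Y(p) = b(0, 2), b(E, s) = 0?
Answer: 10850436 + √10 ≈ 1.0850e+7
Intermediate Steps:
D = 360 (D = 20*18 = 360)
W(P) = 9*P² (W(P) = 9*(P*P) = 9*P²)
Y(p) = 0
f(v, T) = -5 (f(v, T) = -3 - 2 = -5)
S(V) = ⅙
G(I) = √I/6
G(D) + W(-1098) = √360/6 + 9*(-1098)² = (6*√10)/6 + 9*1205604 = √10 + 10850436 = 10850436 + √10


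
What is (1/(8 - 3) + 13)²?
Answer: 4356/25 ≈ 174.24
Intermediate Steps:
(1/(8 - 3) + 13)² = (1/5 + 13)² = (⅕ + 13)² = (66/5)² = 4356/25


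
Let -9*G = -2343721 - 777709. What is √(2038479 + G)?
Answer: √21467741/3 ≈ 1544.4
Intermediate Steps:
G = 3121430/9 (G = -(-2343721 - 777709)/9 = -⅑*(-3121430) = 3121430/9 ≈ 3.4683e+5)
√(2038479 + G) = √(2038479 + 3121430/9) = √(21467741/9) = √21467741/3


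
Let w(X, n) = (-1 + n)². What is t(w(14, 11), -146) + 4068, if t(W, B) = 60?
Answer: 4128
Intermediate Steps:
t(w(14, 11), -146) + 4068 = 60 + 4068 = 4128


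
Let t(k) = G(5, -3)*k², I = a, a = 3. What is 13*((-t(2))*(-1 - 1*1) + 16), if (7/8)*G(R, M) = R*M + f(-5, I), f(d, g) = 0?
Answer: -11024/7 ≈ -1574.9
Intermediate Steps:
I = 3
G(R, M) = 8*M*R/7 (G(R, M) = 8*(R*M + 0)/7 = 8*(M*R + 0)/7 = 8*(M*R)/7 = 8*M*R/7)
t(k) = -120*k²/7 (t(k) = ((8/7)*(-3)*5)*k² = -120*k²/7)
13*((-t(2))*(-1 - 1*1) + 16) = 13*((-(-120)*2²/7)*(-1 - 1*1) + 16) = 13*((-(-120)*4/7)*(-1 - 1) + 16) = 13*(-1*(-480/7)*(-2) + 16) = 13*((480/7)*(-2) + 16) = 13*(-960/7 + 16) = 13*(-848/7) = -11024/7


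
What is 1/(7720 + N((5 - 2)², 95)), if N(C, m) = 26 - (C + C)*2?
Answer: 1/7710 ≈ 0.00012970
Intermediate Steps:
N(C, m) = 26 - 4*C (N(C, m) = 26 - 2*C*2 = 26 - 4*C)
1/(7720 + N((5 - 2)², 95)) = 1/(7720 + (26 - 4*(5 - 2)²)) = 1/(7720 + (26 - 4*3²)) = 1/(7720 + (26 - 4*9)) = 1/(7720 + (26 - 36)) = 1/(7720 - 10) = 1/7710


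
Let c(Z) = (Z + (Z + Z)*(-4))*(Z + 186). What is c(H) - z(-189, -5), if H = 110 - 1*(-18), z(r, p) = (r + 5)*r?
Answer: -316120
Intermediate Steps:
z(r, p) = r*(5 + r) (z(r, p) = (5 + r)*r = r*(5 + r))
H = 128 (H = 110 + 18 = 128)
c(Z) = -7*Z*(186 + Z) (c(Z) = (Z + (2*Z)*(-4))*(186 + Z) = (Z - 8*Z)*(186 + Z) = (-7*Z)*(186 + Z) = -7*Z*(186 + Z))
c(H) - z(-189, -5) = -7*128*(186 + 128) - (-189)*(5 - 189) = -7*128*314 - (-189)*(-184) = -281344 - 1*34776 = -281344 - 34776 = -316120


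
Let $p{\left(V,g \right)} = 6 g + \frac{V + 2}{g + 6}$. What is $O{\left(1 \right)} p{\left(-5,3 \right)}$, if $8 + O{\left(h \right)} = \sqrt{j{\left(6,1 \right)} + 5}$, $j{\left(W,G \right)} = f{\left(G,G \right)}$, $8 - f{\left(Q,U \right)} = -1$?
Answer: $- \frac{424}{3} + \frac{53 \sqrt{14}}{3} \approx -75.231$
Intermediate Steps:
$f{\left(Q,U \right)} = 9$ ($f{\left(Q,U \right)} = 8 - -1 = 8 + 1 = 9$)
$j{\left(W,G \right)} = 9$
$p{\left(V,g \right)} = 6 g + \frac{2 + V}{6 + g}$
$O{\left(h \right)} = -8 + \sqrt{14}$ ($O{\left(h \right)} = -8 + \sqrt{9 + 5} = -8 + \sqrt{14}$)
$O{\left(1 \right)} p{\left(-5,3 \right)} = \left(-8 + \sqrt{14}\right) \frac{2 - 5 + 6 \cdot 3^{2} + 36 \cdot 3}{6 + 3} = \left(-8 + \sqrt{14}\right) \frac{2 - 5 + 6 \cdot 9 + 108}{9} = \left(-8 + \sqrt{14}\right) \frac{2 - 5 + 54 + 108}{9} = \left(-8 + \sqrt{14}\right) \frac{1}{9} \cdot 159 = \left(-8 + \sqrt{14}\right) \frac{53}{3} = - \frac{424}{3} + \frac{53 \sqrt{14}}{3}$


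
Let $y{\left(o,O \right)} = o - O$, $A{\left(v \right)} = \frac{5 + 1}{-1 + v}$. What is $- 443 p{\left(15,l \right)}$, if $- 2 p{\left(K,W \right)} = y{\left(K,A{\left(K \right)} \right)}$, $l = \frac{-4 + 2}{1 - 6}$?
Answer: $\frac{22593}{7} \approx 3227.6$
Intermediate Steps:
$A{\left(v \right)} = \frac{6}{-1 + v}$
$l = \frac{2}{5}$ ($l = - \frac{2}{-5} = \left(-2\right) \left(- \frac{1}{5}\right) = \frac{2}{5} \approx 0.4$)
$p{\left(K,W \right)} = \frac{3}{-1 + K} - \frac{K}{2}$ ($p{\left(K,W \right)} = - \frac{K - \frac{6}{-1 + K}}{2} = \frac{3}{-1 + K} - \frac{K}{2}$)
$- 443 p{\left(15,l \right)} = - 443 \frac{6 - 15 \left(-1 + 15\right)}{2 \left(-1 + 15\right)} = - 443 \frac{6 - 15 \cdot 14}{2 \cdot 14} = - 443 \cdot \frac{1}{2} \cdot \frac{1}{14} \left(6 - 210\right) = - 443 \cdot \frac{1}{2} \cdot \frac{1}{14} \left(-204\right) = \left(-443\right) \left(- \frac{51}{7}\right) = \frac{22593}{7}$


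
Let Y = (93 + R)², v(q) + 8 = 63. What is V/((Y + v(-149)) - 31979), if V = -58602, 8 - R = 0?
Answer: 19534/7241 ≈ 2.6977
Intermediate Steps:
R = 8 (R = 8 - 1*0 = 8 + 0 = 8)
v(q) = 55 (v(q) = -8 + 63 = 55)
Y = 10201 (Y = (93 + 8)² = 101² = 10201)
V/((Y + v(-149)) - 31979) = -58602/((10201 + 55) - 31979) = -58602/(10256 - 31979) = -58602/(-21723) = -58602*(-1/21723) = 19534/7241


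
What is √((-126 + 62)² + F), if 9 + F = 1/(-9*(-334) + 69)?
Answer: √1545805698/615 ≈ 63.930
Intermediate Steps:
F = -27674/3075 (F = -9 + 1/(-9*(-334) + 69) = -9 + 1/(3006 + 69) = -9 + 1/3075 = -27674/3075 ≈ -8.9997)
√((-126 + 62)² + F) = √((-126 + 62)² - 27674/3075) = √((-64)² - 27674/3075) = √(4096 - 27674/3075) = √(12567526/3075) = √1545805698/615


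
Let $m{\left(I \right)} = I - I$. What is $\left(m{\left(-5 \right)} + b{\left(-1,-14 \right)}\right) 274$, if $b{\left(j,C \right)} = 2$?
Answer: $548$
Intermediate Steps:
$m{\left(I \right)} = 0$
$\left(m{\left(-5 \right)} + b{\left(-1,-14 \right)}\right) 274 = \left(0 + 2\right) 274 = 2 \cdot 274 = 548$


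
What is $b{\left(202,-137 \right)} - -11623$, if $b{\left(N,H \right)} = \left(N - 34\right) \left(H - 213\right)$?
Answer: $-47177$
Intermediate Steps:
$b{\left(N,H \right)} = \left(-213 + H\right) \left(-34 + N\right)$ ($b{\left(N,H \right)} = \left(-34 + N\right) \left(-213 + H\right) = \left(-213 + H\right) \left(-34 + N\right)$)
$b{\left(202,-137 \right)} - -11623 = \left(7242 - 43026 - -4658 - 27674\right) - -11623 = \left(7242 - 43026 + 4658 - 27674\right) + 11623 = -58800 + 11623 = -47177$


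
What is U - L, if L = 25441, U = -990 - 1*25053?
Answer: -51484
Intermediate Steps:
U = -26043 (U = -990 - 25053 = -26043)
U - L = -26043 - 1*25441 = -26043 - 25441 = -51484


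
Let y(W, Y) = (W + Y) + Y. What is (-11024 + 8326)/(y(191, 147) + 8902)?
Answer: -2698/9387 ≈ -0.28742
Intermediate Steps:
y(W, Y) = W + 2*Y
(-11024 + 8326)/(y(191, 147) + 8902) = (-11024 + 8326)/((191 + 2*147) + 8902) = -2698/((191 + 294) + 8902) = -2698/(485 + 8902) = -2698/9387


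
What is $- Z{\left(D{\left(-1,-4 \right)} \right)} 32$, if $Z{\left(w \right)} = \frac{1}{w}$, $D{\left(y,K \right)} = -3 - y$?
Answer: $16$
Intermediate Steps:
$- Z{\left(D{\left(-1,-4 \right)} \right)} 32 = - \frac{32}{-3 - -1} = - \frac{32}{-3 + 1} = - \frac{32}{-2} = - \frac{\left(-1\right) 32}{2} = \left(-1\right) \left(-16\right) = 16$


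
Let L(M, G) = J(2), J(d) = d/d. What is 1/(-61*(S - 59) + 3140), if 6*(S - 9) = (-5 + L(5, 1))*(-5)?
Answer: 3/17960 ≈ 0.00016704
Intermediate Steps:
J(d) = 1
L(M, G) = 1
S = 37/3 (S = 9 + ((-5 + 1)*(-5))/6 = 9 + (-4*(-5))/6 = 9 + (1/6)*20 = 9 + 10/3 = 37/3 ≈ 12.333)
1/(-61*(S - 59) + 3140) = 1/(-61*(37/3 - 59) + 3140) = 1/(-61*(-140/3) + 3140) = 1/(8540/3 + 3140) = 1/(17960/3) = 3/17960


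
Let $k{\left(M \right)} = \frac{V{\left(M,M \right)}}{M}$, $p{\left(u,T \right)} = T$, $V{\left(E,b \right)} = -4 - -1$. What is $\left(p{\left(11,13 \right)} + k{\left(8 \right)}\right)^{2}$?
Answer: $\frac{10201}{64} \approx 159.39$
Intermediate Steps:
$V{\left(E,b \right)} = -3$ ($V{\left(E,b \right)} = -4 + 1 = -3$)
$k{\left(M \right)} = - \frac{3}{M}$
$\left(p{\left(11,13 \right)} + k{\left(8 \right)}\right)^{2} = \left(13 - \frac{3}{8}\right)^{2} = \left(\frac{101}{8}\right)^{2} = \frac{10201}{64}$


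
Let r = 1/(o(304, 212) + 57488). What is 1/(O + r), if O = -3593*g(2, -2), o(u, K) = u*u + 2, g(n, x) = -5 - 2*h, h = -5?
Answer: -149906/2693061289 ≈ -5.5664e-5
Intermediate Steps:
g(n, x) = 5 (g(n, x) = -5 - 2*(-5) = -5 + 10 = 5)
o(u, K) = 2 + u² (o(u, K) = u² + 2 = 2 + u²)
O = -17965 (O = -3593*5 = -17965)
r = 1/149906 (r = 1/((2 + 304²) + 57488) = 1/((2 + 92416) + 57488) = 1/(92418 + 57488) = 1/149906 ≈ 6.6708e-6)
1/(O + r) = 1/(-17965 + 1/149906) = 1/(-2693061289/149906) = -149906/2693061289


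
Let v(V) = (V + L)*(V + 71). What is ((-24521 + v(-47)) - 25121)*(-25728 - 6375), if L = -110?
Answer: 1714621230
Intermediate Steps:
v(V) = (-110 + V)*(71 + V) (v(V) = (V - 110)*(V + 71) = (-110 + V)*(71 + V))
((-24521 + v(-47)) - 25121)*(-25728 - 6375) = ((-24521 + (-7810 + (-47)**2 - 39*(-47))) - 25121)*(-25728 - 6375) = ((-24521 + (-7810 + 2209 + 1833)) - 25121)*(-32103) = ((-24521 - 3768) - 25121)*(-32103) = (-28289 - 25121)*(-32103) = -53410*(-32103) = 1714621230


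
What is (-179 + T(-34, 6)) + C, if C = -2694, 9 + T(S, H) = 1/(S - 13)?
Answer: -135455/47 ≈ -2882.0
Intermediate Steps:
T(S, H) = -9 + 1/(-13 + S) (T(S, H) = -9 + 1/(S - 13) = -9 + 1/(-13 + S))
(-179 + T(-34, 6)) + C = (-179 + (118 - 9*(-34))/(-13 - 34)) - 2694 = (-179 + (118 + 306)/(-47)) - 2694 = (-179 - 1/47*424) - 2694 = (-179 - 424/47) - 2694 = -8837/47 - 2694 = -135455/47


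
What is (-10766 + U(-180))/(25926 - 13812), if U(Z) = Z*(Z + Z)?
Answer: 27017/6057 ≈ 4.4605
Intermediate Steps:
U(Z) = 2*Z**2 (U(Z) = Z*(2*Z) = 2*Z**2)
(-10766 + U(-180))/(25926 - 13812) = (-10766 + 2*(-180)**2)/(25926 - 13812) = (-10766 + 2*32400)/12114 = (-10766 + 64800)*(1/12114) = 54034*(1/12114) = 27017/6057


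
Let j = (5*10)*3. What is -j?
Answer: -150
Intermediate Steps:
j = 150 (j = 50*3 = 150)
-j = -1*150 = -150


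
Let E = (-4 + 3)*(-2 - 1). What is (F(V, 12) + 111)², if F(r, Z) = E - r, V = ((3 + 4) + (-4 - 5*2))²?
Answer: 4225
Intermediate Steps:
E = 3 (E = -1*(-3) = 3)
V = 49 (V = (7 + (-4 - 10))² = (7 - 14)² = (-7)² = 49)
F(r, Z) = 3 - r
(F(V, 12) + 111)² = ((3 - 1*49) + 111)² = ((3 - 49) + 111)² = (-46 + 111)² = 65² = 4225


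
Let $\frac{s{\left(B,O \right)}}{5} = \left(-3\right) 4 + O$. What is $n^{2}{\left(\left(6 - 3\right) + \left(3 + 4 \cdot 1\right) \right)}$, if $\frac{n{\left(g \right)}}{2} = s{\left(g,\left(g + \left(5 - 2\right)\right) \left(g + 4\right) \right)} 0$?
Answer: $0$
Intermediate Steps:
$s{\left(B,O \right)} = -60 + 5 O$ ($s{\left(B,O \right)} = 5 \left(\left(-3\right) 4 + O\right) = 5 \left(-12 + O\right) = -60 + 5 O$)
$n{\left(g \right)} = 0$ ($n{\left(g \right)} = 2 \left(-60 + 5 \left(g + \left(5 - 2\right)\right) \left(g + 4\right)\right) 0 = 2 \left(-60 + 5 \left(g + 3\right) \left(4 + g\right)\right) 0 = 2 \left(-60 + 5 \left(3 + g\right) \left(4 + g\right)\right) 0 = 2 \cdot 0 = 0$)
$n^{2}{\left(\left(6 - 3\right) + \left(3 + 4 \cdot 1\right) \right)} = 0^{2} = 0$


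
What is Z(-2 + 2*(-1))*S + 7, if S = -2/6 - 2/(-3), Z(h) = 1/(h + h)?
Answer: 167/24 ≈ 6.9583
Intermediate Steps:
Z(h) = 1/(2*h)
S = ⅓ (S = -2*⅙ - 2*(-⅓) = -⅓ + ⅔ = ⅓ ≈ 0.33333)
Z(-2 + 2*(-1))*S + 7 = (1/(2*(-2 + 2*(-1))))*(⅓) + 7 = (1/(2*(-2 - 2)))*(⅓) + 7 = ((½)/(-4))*(⅓) + 7 = ((½)*(-¼))*(⅓) + 7 = -⅛*⅓ + 7 = -1/24 + 7 = 167/24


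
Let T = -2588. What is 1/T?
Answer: -1/2588 ≈ -0.00038640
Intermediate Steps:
1/T = 1/(-2588) = -1/2588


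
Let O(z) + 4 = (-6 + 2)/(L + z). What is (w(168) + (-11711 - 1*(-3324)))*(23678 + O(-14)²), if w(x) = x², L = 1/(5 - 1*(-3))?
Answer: 5790546899734/12321 ≈ 4.6997e+8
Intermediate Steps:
L = ⅛ (L = 1/(5 + 3) = 1/8 = ⅛ ≈ 0.12500)
O(z) = -4 - 4/(⅛ + z) (O(z) = -4 + (-6 + 2)/(⅛ + z) = -4 - 4/(⅛ + z))
(w(168) + (-11711 - 1*(-3324)))*(23678 + O(-14)²) = (168² + (-11711 - 1*(-3324)))*(23678 + (4*(-9 - 8*(-14))/(1 + 8*(-14)))²) = (28224 + (-11711 + 3324))*(23678 + (4*(-9 + 112)/(1 - 112))²) = (28224 - 8387)*(23678 + (4*103/(-111))²) = 19837*(23678 + (4*(-1/111)*103)²) = 19837*(23678 + (-412/111)²) = 19837*(23678 + 169744/12321) = 19837*(291906382/12321) = 5790546899734/12321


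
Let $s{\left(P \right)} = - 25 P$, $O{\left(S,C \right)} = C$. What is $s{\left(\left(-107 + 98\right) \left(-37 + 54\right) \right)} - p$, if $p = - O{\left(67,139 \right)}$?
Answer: $3964$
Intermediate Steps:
$p = -139$ ($p = \left(-1\right) 139 = -139$)
$s{\left(\left(-107 + 98\right) \left(-37 + 54\right) \right)} - p = - 25 \left(-107 + 98\right) \left(-37 + 54\right) - -139 = - 25 \left(\left(-9\right) 17\right) + 139 = \left(-25\right) \left(-153\right) + 139 = 3825 + 139 = 3964$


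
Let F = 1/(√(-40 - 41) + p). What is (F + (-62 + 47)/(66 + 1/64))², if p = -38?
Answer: 4220346883/66422175625 + 1169676*I/393030625 ≈ 0.063538 + 0.002976*I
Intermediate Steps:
F = (-38 - 9*I)/1525 (F = 1/(√(-40 - 41) - 38) = 1/(√(-81) - 38) = 1/(9*I - 38) = 1/(-38 + 9*I) = (-38 - 9*I)/1525 ≈ -0.024918 - 0.0059016*I)
(F + (-62 + 47)/(66 + 1/64))² = ((-38/1525 - 9*I/1525) + (-62 + 47)/(66 + 1/64))² = ((-38/1525 - 9*I/1525) - 15/(66 + 1/64))² = ((-38/1525 - 9*I/1525) - 15/4225/64)² = ((-38/1525 - 9*I/1525) - 15*64/4225)² = ((-38/1525 - 9*I/1525) - 192/845)² = (-64982/257725 - 9*I/1525)²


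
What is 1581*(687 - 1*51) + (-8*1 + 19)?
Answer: 1005527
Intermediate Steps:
1581*(687 - 1*51) + (-8*1 + 19) = 1581*(687 - 51) + (-8 + 19) = 1581*636 + 11 = 1005516 + 11 = 1005527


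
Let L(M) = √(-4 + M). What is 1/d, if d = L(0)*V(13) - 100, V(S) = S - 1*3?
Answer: -1/104 - I/520 ≈ -0.0096154 - 0.0019231*I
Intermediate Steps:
V(S) = -3 + S (V(S) = S - 3 = -3 + S)
d = -100 + 20*I (d = √(-4 + 0)*(-3 + 13) - 100 = √(-4)*10 - 100 = (2*I)*10 - 100 = 20*I - 100 = -100 + 20*I ≈ -100.0 + 20.0*I)
1/d = 1/(-100 + 20*I) = (-100 - 20*I)/10400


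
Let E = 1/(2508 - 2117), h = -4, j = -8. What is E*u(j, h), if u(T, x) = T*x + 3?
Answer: 35/391 ≈ 0.089514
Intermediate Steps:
E = 1/391 ≈ 0.0025575
u(T, x) = 3 + T*x
E*u(j, h) = (3 - 8*(-4))/391 = (3 + 32)/391 = (1/391)*35 = 35/391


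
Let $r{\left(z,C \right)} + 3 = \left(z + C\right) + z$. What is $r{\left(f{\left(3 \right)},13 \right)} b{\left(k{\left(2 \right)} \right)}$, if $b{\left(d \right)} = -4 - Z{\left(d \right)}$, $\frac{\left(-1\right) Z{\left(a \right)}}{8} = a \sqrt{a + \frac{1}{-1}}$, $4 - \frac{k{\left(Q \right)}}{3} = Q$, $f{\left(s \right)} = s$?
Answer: $-64 + 768 \sqrt{5} \approx 1653.3$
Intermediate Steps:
$r{\left(z,C \right)} = -3 + C + 2 z$ ($r{\left(z,C \right)} = -3 + \left(\left(z + C\right) + z\right) = -3 + \left(\left(C + z\right) + z\right) = -3 + \left(C + 2 z\right) = -3 + C + 2 z$)
$k{\left(Q \right)} = 12 - 3 Q$
$Z{\left(a \right)} = - 8 a \sqrt{-1 + a}$ ($Z{\left(a \right)} = - 8 a \sqrt{a + \frac{1}{-1}} = - 8 a \sqrt{a - 1} = - 8 a \sqrt{-1 + a}$)
$b{\left(d \right)} = -4 + 8 d \sqrt{-1 + d}$ ($b{\left(d \right)} = -4 - - 8 d \sqrt{-1 + d} = -4 + 8 d \sqrt{-1 + d}$)
$r{\left(f{\left(3 \right)},13 \right)} b{\left(k{\left(2 \right)} \right)} = \left(-3 + 13 + 2 \cdot 3\right) \left(-4 + 8 \left(12 - 6\right) \sqrt{-1 + \left(12 - 6\right)}\right) = \left(-3 + 13 + 6\right) \left(-4 + 8 \left(12 - 6\right) \sqrt{-1 + \left(12 - 6\right)}\right) = 16 \left(-4 + 8 \cdot 6 \sqrt{-1 + 6}\right) = 16 \left(-4 + 8 \cdot 6 \sqrt{5}\right) = 16 \left(-4 + 48 \sqrt{5}\right) = -64 + 768 \sqrt{5}$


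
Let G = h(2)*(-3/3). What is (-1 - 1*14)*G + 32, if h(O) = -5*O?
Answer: -118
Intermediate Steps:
G = 10 (G = (-5*2)*(-3/3) = -(-30)/3 = -10*(-1) = 10)
(-1 - 1*14)*G + 32 = (-1 - 1*14)*10 + 32 = (-1 - 14)*10 + 32 = -15*10 + 32 = -150 + 32 = -118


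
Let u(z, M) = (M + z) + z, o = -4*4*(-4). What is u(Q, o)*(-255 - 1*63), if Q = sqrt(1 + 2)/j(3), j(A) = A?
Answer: -20352 - 212*sqrt(3) ≈ -20719.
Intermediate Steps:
Q = sqrt(3)/3 (Q = sqrt(1 + 2)/3 = sqrt(3)*(1/3) = sqrt(3)/3 ≈ 0.57735)
o = 64 (o = -16*(-4) = 64)
u(z, M) = M + 2*z
u(Q, o)*(-255 - 1*63) = (64 + 2*(sqrt(3)/3))*(-255 - 1*63) = (64 + 2*sqrt(3)/3)*(-255 - 63) = (64 + 2*sqrt(3)/3)*(-318) = -20352 - 212*sqrt(3)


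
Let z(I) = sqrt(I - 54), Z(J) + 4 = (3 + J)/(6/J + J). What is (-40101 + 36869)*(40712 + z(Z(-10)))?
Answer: -131581184 - 3232*I*sqrt(161067)/53 ≈ -1.3158e+8 - 24474.0*I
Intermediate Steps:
Z(J) = -4 + (3 + J)/(J + 6/J) (Z(J) = -4 + (3 + J)/(6/J + J) = -4 + (3 + J)/(J + 6/J))
z(I) = sqrt(-54 + I)
(-40101 + 36869)*(40712 + z(Z(-10))) = (-40101 + 36869)*(40712 + sqrt(-54 + 3*(-8 - 10 - 1*(-10)**2)/(6 + (-10)**2))) = -3232*(40712 + sqrt(-54 + 3*(-8 - 10 - 1*100)/(6 + 100))) = -3232*(40712 + sqrt(-54 + 3*(-8 - 10 - 100)/106)) = -3232*(40712 + sqrt(-54 + 3*(1/106)*(-118))) = -3232*(40712 + sqrt(-54 - 177/53)) = -3232*(40712 + sqrt(-3039/53)) = -3232*(40712 + I*sqrt(161067)/53) = -131581184 - 3232*I*sqrt(161067)/53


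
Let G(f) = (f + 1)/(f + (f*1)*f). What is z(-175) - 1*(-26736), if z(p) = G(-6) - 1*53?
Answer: 160097/6 ≈ 26683.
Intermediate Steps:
G(f) = (1 + f)/(f + f²) (G(f) = (1 + f)/(f + f*f) = (1 + f)/(f + f²))
z(p) = -319/6 (z(p) = 1/(-6) - 1*53 = -⅙ - 53 = -319/6)
z(-175) - 1*(-26736) = -319/6 - 1*(-26736) = -319/6 + 26736 = 160097/6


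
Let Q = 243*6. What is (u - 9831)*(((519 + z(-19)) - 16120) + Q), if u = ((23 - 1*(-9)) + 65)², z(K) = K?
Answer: 5976364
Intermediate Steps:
Q = 1458
u = 9409 (u = ((23 + 9) + 65)² = (32 + 65)² = 97² = 9409)
(u - 9831)*(((519 + z(-19)) - 16120) + Q) = (9409 - 9831)*(((519 - 19) - 16120) + 1458) = -422*((500 - 16120) + 1458) = -422*(-15620 + 1458) = -422*(-14162) = 5976364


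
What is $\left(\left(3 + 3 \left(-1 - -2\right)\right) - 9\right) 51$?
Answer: $-153$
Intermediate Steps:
$\left(\left(3 + 3 \left(-1 - -2\right)\right) - 9\right) 51 = \left(\left(3 + 3 \left(-1 + 2\right)\right) - 9\right) 51 = \left(\left(3 + 3 \cdot 1\right) - 9\right) 51 = \left(\left(3 + 3\right) - 9\right) 51 = \left(6 - 9\right) 51 = \left(-3\right) 51 = -153$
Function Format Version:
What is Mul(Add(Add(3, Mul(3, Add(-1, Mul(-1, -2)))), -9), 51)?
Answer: -153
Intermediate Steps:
Mul(Add(Add(3, Mul(3, Add(-1, Mul(-1, -2)))), -9), 51) = Mul(Add(Add(3, Mul(3, Add(-1, 2))), -9), 51) = Mul(Add(Add(3, Mul(3, 1)), -9), 51) = Mul(Add(Add(3, 3), -9), 51) = Mul(Add(6, -9), 51) = Mul(-3, 51) = -153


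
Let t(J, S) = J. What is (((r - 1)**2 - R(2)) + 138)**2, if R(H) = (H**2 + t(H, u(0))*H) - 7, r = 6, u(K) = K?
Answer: 26244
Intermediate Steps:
R(H) = -7 + 2*H**2 (R(H) = (H**2 + H*H) - 7 = (H**2 + H**2) - 7 = 2*H**2 - 7 = -7 + 2*H**2)
(((r - 1)**2 - R(2)) + 138)**2 = (((6 - 1)**2 - (-7 + 2*2**2)) + 138)**2 = ((5**2 - (-7 + 2*4)) + 138)**2 = ((25 - (-7 + 8)) + 138)**2 = ((25 - 1*1) + 138)**2 = ((25 - 1) + 138)**2 = (24 + 138)**2 = 162**2 = 26244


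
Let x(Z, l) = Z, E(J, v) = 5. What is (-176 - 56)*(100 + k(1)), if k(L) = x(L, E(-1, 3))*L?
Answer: -23432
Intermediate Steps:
k(L) = L**2 (k(L) = L*L = L**2)
(-176 - 56)*(100 + k(1)) = (-176 - 56)*(100 + 1**2) = -232*(100 + 1) = -232*101 = -23432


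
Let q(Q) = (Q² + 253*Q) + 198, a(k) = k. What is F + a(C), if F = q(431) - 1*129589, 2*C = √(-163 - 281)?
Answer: 165413 + I*√111 ≈ 1.6541e+5 + 10.536*I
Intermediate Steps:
C = I*√111 (C = √(-163 - 281)/2 = √(-444)/2 = (2*I*√111)/2 = I*√111 ≈ 10.536*I)
q(Q) = 198 + Q² + 253*Q
F = 165413 (F = (198 + 431² + 253*431) - 1*129589 = (198 + 185761 + 109043) - 129589 = 295002 - 129589 = 165413)
F + a(C) = 165413 + I*√111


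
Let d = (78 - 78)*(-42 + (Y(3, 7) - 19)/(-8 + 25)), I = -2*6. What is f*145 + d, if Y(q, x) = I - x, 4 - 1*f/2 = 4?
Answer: 0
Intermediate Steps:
f = 0 (f = 8 - 2*4 = 8 - 8 = 0)
I = -12
Y(q, x) = -12 - x
d = 0 (d = (78 - 78)*(-42 + ((-12 - 1*7) - 19)/(-8 + 25)) = 0*(-42 + ((-12 - 7) - 19)/17) = 0*(-42 + (-19 - 19)*(1/17)) = 0*(-42 - 38*1/17) = 0*(-42 - 38/17) = 0*(-752/17) = 0)
f*145 + d = 0*145 + 0 = 0 + 0 = 0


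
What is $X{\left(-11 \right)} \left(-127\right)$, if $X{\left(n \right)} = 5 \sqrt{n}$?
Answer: $- 635 i \sqrt{11} \approx - 2106.1 i$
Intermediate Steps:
$X{\left(-11 \right)} \left(-127\right) = 5 \sqrt{-11} \left(-127\right) = 5 i \sqrt{11} \left(-127\right) = - 635 i \sqrt{11}$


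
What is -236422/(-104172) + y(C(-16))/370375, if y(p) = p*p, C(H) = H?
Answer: 43795733141/19291352250 ≈ 2.2702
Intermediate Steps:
y(p) = p**2
-236422/(-104172) + y(C(-16))/370375 = -236422/(-104172) + (-16)**2/370375 = -236422*(-1/104172) + 256*(1/370375) = 118211/52086 + 256/370375 = 43795733141/19291352250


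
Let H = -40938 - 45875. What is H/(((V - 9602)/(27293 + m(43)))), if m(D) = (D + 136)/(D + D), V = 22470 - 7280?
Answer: -203782839501/480568 ≈ -4.2405e+5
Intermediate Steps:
V = 15190
m(D) = (136 + D)/(2*D) (m(D) = (136 + D)/((2*D)) = (136 + D)*(1/(2*D)) = (136 + D)/(2*D))
H = -86813
H/(((V - 9602)/(27293 + m(43)))) = -86813*(27293 + (1/2)*(136 + 43)/43)/(15190 - 9602) = -86813/(5588/(27293 + (1/2)*(1/43)*179)) = -86813/(5588/(27293 + 179/86)) = -86813/(5588/(2347377/86)) = -86813/(5588*(86/2347377)) = -86813/480568/2347377 = -86813*2347377/480568 = -203782839501/480568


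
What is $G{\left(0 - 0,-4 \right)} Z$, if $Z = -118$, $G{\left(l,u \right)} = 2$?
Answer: $-236$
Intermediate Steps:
$G{\left(0 - 0,-4 \right)} Z = 2 \left(-118\right) = -236$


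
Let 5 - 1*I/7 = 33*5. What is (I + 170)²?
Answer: 902500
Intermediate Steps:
I = -1120 (I = 35 - 231*5 = 35 - 7*165 = 35 - 1155 = -1120)
(I + 170)² = (-1120 + 170)² = (-950)² = 902500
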